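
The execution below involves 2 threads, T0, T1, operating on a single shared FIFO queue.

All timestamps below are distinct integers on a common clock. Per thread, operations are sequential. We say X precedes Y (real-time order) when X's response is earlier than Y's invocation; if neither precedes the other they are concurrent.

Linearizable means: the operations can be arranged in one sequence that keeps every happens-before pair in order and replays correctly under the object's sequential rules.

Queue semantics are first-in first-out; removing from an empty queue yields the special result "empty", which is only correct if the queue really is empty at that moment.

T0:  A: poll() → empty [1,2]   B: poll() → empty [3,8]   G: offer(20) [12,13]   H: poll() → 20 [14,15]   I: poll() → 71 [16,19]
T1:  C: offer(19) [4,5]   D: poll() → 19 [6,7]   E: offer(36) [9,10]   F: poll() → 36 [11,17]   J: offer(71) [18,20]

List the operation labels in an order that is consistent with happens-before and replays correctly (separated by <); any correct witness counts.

1. A poll() → empty, leaving queue <>
2. B poll() → empty, leaving queue <>
3. C offer(19), leaving queue <19>
4. D poll() → 19, leaving queue <>
5. E offer(36), leaving queue <36>
6. F poll() → 36, leaving queue <>
7. G offer(20), leaving queue <20>
8. H poll() → 20, leaving queue <>
9. J offer(71), leaving queue <71>
10. I poll() → 71, leaving queue <>

A < B < C < D < E < F < G < H < J < I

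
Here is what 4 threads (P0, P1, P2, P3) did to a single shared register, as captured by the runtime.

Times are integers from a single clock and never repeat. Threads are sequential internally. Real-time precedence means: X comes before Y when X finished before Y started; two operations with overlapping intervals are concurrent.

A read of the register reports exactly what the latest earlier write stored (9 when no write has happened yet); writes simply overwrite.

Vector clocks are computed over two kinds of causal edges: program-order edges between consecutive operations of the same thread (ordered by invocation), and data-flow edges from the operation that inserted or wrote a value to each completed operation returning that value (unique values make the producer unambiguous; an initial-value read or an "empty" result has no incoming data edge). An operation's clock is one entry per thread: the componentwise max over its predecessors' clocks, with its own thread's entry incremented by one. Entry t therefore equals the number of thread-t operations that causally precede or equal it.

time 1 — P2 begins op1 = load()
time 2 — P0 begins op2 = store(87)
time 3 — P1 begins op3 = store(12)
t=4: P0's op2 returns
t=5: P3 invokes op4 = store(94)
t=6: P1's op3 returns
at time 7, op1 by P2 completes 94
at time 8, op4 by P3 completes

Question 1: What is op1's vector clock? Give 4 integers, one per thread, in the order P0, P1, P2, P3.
(0, 0, 1, 1)

root op op4, invoked 5: fresh clock plus P3's own tick → (0, 0, 0, 1)
root op op3, invoked 3: fresh clock plus P1's own tick → (0, 1, 0, 0)
root op op2, invoked 2: fresh clock plus P0's own tick → (1, 0, 0, 0)
invoked at 1, op1 merges VC(op4)=(0, 0, 0, 1) and bumps P2's slot → (0, 0, 1, 1)
target: VC(op1) = (0, 0, 1, 1)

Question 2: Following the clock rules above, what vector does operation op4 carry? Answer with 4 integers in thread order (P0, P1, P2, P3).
(0, 0, 0, 1)

no predecessors for op4 (invoked 5): P3 increments from zero → (0, 0, 0, 1)
no predecessors for op3 (invoked 3): P1 increments from zero → (0, 1, 0, 0)
no predecessors for op2 (invoked 2): P0 increments from zero → (1, 0, 0, 0)
op1 (invocation 1): componentwise max over VC(op4)=(0, 0, 0, 1), +1 at P2, giving (0, 0, 1, 1)
target: VC(op4) = (0, 0, 0, 1)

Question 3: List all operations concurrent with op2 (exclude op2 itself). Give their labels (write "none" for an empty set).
op1, op3

overlap test against op2 [2,4]: concurrent iff the interval meets 2..4
op1 [1,7]: concurrent
op3 [3,6]: concurrent
op4 [5,8]: after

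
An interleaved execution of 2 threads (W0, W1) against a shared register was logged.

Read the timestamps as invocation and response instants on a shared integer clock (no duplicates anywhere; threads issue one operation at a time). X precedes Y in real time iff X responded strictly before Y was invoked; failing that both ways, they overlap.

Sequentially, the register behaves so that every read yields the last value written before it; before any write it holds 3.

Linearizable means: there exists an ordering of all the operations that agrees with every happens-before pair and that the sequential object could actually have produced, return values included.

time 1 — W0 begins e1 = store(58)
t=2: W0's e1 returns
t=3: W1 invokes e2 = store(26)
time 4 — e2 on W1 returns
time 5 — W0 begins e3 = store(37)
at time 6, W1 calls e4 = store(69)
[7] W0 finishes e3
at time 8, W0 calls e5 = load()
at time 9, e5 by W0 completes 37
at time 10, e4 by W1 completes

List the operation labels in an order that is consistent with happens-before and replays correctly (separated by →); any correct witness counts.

e1 → e2 → e3 → e5 → e4

1. e1 store(58), leaving value 58
2. e2 store(26), leaving value 26
3. e3 store(37), leaving value 37
4. e5 load() → 37, leaving value 37
5. e4 store(69), leaving value 69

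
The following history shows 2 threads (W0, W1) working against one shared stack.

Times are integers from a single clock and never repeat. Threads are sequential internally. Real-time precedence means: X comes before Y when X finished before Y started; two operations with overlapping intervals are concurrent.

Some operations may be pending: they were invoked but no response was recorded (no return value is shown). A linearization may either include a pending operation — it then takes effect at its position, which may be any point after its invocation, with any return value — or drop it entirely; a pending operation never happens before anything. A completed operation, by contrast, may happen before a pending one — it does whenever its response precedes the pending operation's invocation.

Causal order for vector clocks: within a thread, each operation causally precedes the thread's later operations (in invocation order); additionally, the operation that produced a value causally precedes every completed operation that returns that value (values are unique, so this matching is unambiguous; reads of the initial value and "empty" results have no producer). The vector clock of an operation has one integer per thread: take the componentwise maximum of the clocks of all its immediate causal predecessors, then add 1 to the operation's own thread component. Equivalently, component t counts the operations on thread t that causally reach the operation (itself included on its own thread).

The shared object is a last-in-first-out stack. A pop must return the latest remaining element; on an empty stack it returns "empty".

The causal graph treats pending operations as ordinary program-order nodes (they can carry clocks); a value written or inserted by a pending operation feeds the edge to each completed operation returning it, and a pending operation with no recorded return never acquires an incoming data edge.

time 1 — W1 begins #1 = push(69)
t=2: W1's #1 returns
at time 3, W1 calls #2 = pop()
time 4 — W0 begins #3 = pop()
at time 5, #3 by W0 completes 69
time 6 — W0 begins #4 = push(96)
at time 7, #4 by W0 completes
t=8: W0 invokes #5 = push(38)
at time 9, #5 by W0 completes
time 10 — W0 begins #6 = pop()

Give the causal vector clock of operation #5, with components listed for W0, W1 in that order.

#1, invoked 1, has no incoming edges; only W1's bump applies → (0, 1)
from VC(#1)=(0, 1), #2 (invoked 3) maxes components and bumps W1 → (0, 2)
from VC(#1)=(0, 1), #3 (invoked 4) maxes components and bumps W0 → (1, 1)
from VC(#3)=(1, 1), #4 (invoked 6) maxes components and bumps W0 → (2, 1)
from VC(#4)=(2, 1), #5 (invoked 8) maxes components and bumps W0 → (3, 1)
from VC(#5)=(3, 1), #6 (invoked 10) maxes components and bumps W0 → (4, 1)
target: VC(#5) = (3, 1)

(3, 1)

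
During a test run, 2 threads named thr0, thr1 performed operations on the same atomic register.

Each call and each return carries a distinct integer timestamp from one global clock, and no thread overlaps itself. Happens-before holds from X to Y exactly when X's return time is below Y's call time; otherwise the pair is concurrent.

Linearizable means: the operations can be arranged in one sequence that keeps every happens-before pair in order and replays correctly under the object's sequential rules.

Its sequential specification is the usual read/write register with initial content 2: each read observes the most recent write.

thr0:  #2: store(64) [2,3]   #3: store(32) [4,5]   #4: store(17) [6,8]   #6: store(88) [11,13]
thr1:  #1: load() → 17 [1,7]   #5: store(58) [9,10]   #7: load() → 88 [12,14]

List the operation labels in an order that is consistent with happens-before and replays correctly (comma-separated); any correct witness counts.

#2, #3, #4, #1, #5, #6, #7

1. #2 store(64), leaving value 64
2. #3 store(32), leaving value 32
3. #4 store(17), leaving value 17
4. #1 load() → 17, leaving value 17
5. #5 store(58), leaving value 58
6. #6 store(88), leaving value 88
7. #7 load() → 88, leaving value 88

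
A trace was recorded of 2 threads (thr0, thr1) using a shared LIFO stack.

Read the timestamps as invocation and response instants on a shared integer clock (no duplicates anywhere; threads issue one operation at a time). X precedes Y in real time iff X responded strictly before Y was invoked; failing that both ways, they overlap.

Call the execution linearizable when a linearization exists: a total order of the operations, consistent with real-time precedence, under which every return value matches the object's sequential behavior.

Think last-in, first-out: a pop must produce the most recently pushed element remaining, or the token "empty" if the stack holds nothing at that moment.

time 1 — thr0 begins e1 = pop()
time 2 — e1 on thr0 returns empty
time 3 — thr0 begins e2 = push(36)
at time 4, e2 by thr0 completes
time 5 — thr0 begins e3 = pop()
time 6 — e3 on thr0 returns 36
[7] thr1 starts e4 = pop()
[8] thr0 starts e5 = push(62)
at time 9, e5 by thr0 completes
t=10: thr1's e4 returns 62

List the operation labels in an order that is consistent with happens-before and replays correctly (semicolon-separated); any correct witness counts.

step 1: e1 pop() → empty — stack <>
step 2: e2 push(36) — stack <36>
step 3: e3 pop() → 36 — stack <>
step 4: e5 push(62) — stack <62>
step 5: e4 pop() → 62 — stack <>

e1; e2; e3; e5; e4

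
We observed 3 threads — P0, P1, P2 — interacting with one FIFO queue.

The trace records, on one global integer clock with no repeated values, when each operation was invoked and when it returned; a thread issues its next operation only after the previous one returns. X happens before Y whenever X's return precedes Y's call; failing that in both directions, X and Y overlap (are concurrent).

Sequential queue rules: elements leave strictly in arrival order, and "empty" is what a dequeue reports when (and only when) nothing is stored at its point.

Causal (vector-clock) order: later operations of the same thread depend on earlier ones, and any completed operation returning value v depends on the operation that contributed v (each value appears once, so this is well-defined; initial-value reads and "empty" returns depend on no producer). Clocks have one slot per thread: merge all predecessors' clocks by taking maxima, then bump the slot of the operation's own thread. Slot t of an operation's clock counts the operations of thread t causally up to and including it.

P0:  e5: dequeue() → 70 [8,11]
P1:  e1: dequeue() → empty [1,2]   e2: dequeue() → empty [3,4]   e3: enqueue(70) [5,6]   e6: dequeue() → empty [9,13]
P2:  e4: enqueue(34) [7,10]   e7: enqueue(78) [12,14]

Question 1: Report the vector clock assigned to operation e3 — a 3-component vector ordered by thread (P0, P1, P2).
(0, 3, 0)

VC(e4, invoked at 7): no causal predecessors; +1 on P2 → (0, 0, 1)
VC(e1, invoked at 1): no causal predecessors; +1 on P1 → (0, 1, 0)
VC(e7, invoked at 12): max of VC(e4)=(0, 0, 1), then +1 on thread P2 → (0, 0, 2)
VC(e2, invoked at 3): max of VC(e1)=(0, 1, 0), then +1 on thread P1 → (0, 2, 0)
VC(e3, invoked at 5): max of VC(e2)=(0, 2, 0), then +1 on thread P1 → (0, 3, 0)
VC(e6, invoked at 9): max of VC(e3)=(0, 3, 0), then +1 on thread P1 → (0, 4, 0)
VC(e5, invoked at 8): max of VC(e3)=(0, 3, 0), then +1 on thread P0 → (1, 3, 0)
target: VC(e3) = (0, 3, 0)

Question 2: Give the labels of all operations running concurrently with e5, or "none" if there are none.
e4, e6

e5 spans [8,11]; an op avoiding the whole window 8..11 is ordered, any other is concurrent
e1 [1,2]: before
e2 [3,4]: before
e3 [5,6]: before
e4 [7,10]: concurrent
e6 [9,13]: concurrent
e7 [12,14]: after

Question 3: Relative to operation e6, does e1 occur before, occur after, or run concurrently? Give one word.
before

e1 spans [1,2], e6 spans [9,13]
resp(e1)=2 < inv(e6)=9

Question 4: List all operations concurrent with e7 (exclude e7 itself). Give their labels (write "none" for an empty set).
e6

e7 spans [12,14]: anything still running between times 12 and 14 counts as concurrent
e1 [1,2]: before
e2 [3,4]: before
e3 [5,6]: before
e4 [7,10]: before
e5 [8,11]: before
e6 [9,13]: concurrent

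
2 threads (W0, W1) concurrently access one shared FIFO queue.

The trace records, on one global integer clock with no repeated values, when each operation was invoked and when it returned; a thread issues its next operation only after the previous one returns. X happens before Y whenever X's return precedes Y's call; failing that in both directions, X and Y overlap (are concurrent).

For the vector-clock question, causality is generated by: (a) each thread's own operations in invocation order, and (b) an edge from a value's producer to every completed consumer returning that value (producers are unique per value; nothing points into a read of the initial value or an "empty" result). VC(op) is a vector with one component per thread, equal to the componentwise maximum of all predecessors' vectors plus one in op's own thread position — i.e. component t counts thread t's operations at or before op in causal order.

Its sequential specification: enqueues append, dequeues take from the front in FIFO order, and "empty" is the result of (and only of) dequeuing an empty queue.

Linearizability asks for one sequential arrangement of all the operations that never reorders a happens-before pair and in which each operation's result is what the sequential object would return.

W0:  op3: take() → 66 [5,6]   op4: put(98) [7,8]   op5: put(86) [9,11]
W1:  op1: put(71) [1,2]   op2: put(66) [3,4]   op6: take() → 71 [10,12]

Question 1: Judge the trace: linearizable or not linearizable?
not linearizable

cut after 5 events: linearizable; cut after 6 events (op3 responds, time 6): not linearizable
a single order respects real time; the 3 completed FIFO queue operations fail replay along it
sample order op1, op2, op3 stalls at step 3 — op3 take() → 66 has no legal effect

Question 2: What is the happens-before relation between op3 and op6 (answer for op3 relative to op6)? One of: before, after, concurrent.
before

op3 spans [5,6], op6 spans [10,12]
resp(op3)=6 < inv(op6)=10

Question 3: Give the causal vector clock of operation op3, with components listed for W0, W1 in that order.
(1, 2)

no predecessors for op1 (invoked 1): W1 increments from zero → (0, 1)
op2, invoked 3, takes VC(op1)=(0, 1) under max, adds 1 for W1 → (0, 2)
op6, invoked 10, takes VC(op1)=(0, 1), VC(op2)=(0, 2) under max, adds 1 for W1 → (0, 3)
op3, invoked 5, takes VC(op2)=(0, 2) under max, adds 1 for W0 → (1, 2)
op4, invoked 7, takes VC(op3)=(1, 2) under max, adds 1 for W0 → (2, 2)
op5, invoked 9, takes VC(op4)=(2, 2) under max, adds 1 for W0 → (3, 2)
target: VC(op3) = (1, 2)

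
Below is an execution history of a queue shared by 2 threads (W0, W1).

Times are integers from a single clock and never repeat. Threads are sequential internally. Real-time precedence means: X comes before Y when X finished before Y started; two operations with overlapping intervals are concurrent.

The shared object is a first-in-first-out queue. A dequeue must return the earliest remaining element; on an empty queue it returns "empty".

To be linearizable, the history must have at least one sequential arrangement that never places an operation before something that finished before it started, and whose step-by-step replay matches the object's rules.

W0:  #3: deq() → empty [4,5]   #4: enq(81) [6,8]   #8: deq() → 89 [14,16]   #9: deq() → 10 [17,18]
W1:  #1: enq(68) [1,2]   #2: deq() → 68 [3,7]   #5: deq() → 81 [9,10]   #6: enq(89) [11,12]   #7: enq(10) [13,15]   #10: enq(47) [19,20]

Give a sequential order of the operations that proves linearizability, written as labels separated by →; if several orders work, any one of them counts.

#1 → #2 → #3 → #4 → #5 → #6 → #7 → #8 → #9 → #10

1. #1 enq(68), leaving queue <68>
2. #2 deq() → 68, leaving queue <>
3. #3 deq() → empty, leaving queue <>
4. #4 enq(81), leaving queue <81>
5. #5 deq() → 81, leaving queue <>
6. #6 enq(89), leaving queue <89>
7. #7 enq(10), leaving queue <89,10>
8. #8 deq() → 89, leaving queue <10>
9. #9 deq() → 10, leaving queue <>
10. #10 enq(47), leaving queue <47>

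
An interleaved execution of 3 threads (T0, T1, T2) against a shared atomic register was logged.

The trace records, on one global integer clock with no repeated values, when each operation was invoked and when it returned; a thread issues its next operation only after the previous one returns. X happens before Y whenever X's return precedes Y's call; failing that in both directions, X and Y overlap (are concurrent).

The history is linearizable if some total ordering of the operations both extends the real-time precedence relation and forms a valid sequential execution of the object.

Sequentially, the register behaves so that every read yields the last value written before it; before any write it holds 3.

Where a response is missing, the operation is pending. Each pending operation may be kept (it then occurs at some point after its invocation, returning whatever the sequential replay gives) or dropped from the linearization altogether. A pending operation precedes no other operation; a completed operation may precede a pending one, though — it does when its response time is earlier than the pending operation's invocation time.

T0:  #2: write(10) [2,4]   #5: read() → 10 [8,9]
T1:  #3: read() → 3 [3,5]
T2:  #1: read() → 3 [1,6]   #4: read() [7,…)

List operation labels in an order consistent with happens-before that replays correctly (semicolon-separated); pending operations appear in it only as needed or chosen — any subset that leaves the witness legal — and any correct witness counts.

step 1: #1 read() → 3 — value 3
step 2: #3 read() → 3 — value 3
step 3: #2 write(10) — value 10
step 4: #4 read() (pending, included) — value 10
step 5: #5 read() → 10 — value 10

#1; #3; #2; #4; #5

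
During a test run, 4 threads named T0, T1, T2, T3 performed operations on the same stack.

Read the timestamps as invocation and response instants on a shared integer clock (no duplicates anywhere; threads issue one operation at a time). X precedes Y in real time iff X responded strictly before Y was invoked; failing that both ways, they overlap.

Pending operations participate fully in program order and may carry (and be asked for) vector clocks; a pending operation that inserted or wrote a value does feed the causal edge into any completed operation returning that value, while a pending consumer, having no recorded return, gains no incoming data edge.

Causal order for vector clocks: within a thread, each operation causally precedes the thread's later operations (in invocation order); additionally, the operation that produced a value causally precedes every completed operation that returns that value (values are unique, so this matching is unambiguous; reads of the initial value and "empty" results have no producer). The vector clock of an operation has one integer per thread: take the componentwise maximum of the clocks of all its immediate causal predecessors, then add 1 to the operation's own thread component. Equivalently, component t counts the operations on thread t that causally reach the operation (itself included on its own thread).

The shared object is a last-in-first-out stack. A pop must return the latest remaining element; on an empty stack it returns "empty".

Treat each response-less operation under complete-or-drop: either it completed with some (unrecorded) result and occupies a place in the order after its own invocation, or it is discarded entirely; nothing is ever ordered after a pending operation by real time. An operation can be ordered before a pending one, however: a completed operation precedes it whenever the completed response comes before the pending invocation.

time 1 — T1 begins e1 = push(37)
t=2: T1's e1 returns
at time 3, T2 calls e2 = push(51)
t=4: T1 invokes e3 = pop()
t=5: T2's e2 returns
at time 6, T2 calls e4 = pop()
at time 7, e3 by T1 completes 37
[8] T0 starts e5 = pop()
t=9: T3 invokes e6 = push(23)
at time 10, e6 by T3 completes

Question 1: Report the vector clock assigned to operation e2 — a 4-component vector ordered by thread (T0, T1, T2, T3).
(0, 0, 1, 0)

root op e6, invoked 9: fresh clock plus T3's own tick → (0, 0, 0, 1)
root op e2, invoked 3: fresh clock plus T2's own tick → (0, 0, 1, 0)
root op e1, invoked 1: fresh clock plus T1's own tick → (0, 1, 0, 0)
root op e5, invoked 8: fresh clock plus T0's own tick → (1, 0, 0, 0)
VC(e4, invoked at 6): max of VC(e2)=(0, 0, 1, 0), then +1 on thread T2 → (0, 0, 2, 0)
VC(e3, invoked at 4): max of VC(e1)=(0, 1, 0, 0), then +1 on thread T1 → (0, 2, 0, 0)
target: VC(e2) = (0, 0, 1, 0)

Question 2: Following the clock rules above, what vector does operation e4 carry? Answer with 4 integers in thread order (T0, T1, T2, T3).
(0, 0, 2, 0)

invoked at 9, e6 has no predecessors; its own T3 bump gives (0, 0, 0, 1)
invoked at 3, e2 has no predecessors; its own T2 bump gives (0, 0, 1, 0)
invoked at 1, e1 has no predecessors; its own T1 bump gives (0, 1, 0, 0)
invoked at 8, e5 has no predecessors; its own T0 bump gives (1, 0, 0, 0)
e4, invoked 6, takes VC(e2)=(0, 0, 1, 0) under max, adds 1 for T2 → (0, 0, 2, 0)
e3, invoked 4, takes VC(e1)=(0, 1, 0, 0) under max, adds 1 for T1 → (0, 2, 0, 0)
target: VC(e4) = (0, 0, 2, 0)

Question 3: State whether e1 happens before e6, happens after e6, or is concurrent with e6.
before

e1 spans [1,2], e6 spans [9,10]
resp(e1)=2 < inv(e6)=9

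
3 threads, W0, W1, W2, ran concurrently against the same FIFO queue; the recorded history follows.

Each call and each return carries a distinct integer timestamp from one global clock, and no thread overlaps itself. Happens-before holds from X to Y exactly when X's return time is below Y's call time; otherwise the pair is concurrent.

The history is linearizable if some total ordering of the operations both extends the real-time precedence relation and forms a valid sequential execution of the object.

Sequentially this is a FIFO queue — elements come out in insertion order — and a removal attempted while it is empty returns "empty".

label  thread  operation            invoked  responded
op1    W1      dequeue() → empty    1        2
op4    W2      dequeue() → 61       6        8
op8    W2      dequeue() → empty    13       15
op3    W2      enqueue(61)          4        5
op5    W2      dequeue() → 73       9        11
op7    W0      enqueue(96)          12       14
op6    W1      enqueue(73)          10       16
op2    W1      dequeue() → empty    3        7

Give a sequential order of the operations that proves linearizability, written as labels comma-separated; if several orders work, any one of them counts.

op1, op2, op3, op4, op6, op5, op8, op7

1. op1 dequeue() → empty, leaving queue <>
2. op2 dequeue() → empty, leaving queue <>
3. op3 enqueue(61), leaving queue <61>
4. op4 dequeue() → 61, leaving queue <>
5. op6 enqueue(73), leaving queue <73>
6. op5 dequeue() → 73, leaving queue <>
7. op8 dequeue() → empty, leaving queue <>
8. op7 enqueue(96), leaving queue <96>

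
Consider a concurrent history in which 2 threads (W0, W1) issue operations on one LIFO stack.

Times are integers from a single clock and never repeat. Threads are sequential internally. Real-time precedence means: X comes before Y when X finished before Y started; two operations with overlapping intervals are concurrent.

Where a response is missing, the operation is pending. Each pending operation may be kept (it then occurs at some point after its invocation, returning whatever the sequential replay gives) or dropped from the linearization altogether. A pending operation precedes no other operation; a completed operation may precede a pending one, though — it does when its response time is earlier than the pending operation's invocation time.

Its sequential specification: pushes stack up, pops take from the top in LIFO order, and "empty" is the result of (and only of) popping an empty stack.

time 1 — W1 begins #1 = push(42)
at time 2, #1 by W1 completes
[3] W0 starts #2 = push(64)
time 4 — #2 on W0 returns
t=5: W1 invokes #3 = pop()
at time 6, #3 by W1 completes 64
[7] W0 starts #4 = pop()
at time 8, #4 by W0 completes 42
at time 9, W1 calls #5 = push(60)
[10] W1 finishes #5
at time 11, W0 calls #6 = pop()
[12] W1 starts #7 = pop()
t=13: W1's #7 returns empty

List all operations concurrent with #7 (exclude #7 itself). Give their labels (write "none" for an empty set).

#7 spans [12,13]: anything still running between times 12 and 13 counts as concurrent
#1 [1,2]: before
#2 [3,4]: before
#3 [5,6]: before
#4 [7,8]: before
#5 [9,10]: before
#6 [11,…): concurrent

#6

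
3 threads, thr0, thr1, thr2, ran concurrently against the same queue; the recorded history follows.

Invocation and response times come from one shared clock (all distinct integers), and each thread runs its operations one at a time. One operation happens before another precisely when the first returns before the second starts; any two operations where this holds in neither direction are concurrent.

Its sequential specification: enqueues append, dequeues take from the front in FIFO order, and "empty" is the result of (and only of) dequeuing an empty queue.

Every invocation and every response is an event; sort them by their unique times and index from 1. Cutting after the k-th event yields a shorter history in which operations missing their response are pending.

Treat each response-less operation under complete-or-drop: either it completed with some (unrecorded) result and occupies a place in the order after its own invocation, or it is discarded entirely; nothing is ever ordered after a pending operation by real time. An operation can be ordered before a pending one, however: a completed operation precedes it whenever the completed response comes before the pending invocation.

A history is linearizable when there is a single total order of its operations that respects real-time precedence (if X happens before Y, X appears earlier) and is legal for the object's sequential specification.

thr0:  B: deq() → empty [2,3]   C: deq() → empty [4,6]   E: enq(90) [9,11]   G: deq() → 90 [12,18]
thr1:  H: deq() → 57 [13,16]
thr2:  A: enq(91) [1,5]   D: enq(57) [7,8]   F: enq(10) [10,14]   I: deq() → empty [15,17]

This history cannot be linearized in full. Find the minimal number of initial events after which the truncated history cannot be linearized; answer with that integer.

17

events 1..16 are linearizable; a witness order is B, C, A, D, E, F, G, H:
1. B deq() → empty, leaving queue <>
2. C deq() → empty, leaving queue <>
3. A enq(91), leaving queue <91>
4. D enq(57), leaving queue <91,57>
5. E enq(90), leaving queue <91,57,90>
6. F enq(10), leaving queue <91,57,90,10>
7. G deq() (pending, included), leaving queue <57,90,10>
8. H deq() → 57, leaving queue <90,10>
event 17 — I's response, time 17 — after it, nothing linearizes
completion choices over the 1 pending operation (G) were checked; none helps
take A, B, C, D, E, F, H, I (pending dropped): step 2 already fails, because B deq() → empty cannot occur there
take A, B, C, D, E, F, I, H (pending dropped): step 2 already fails, because B deq() → empty cannot occur there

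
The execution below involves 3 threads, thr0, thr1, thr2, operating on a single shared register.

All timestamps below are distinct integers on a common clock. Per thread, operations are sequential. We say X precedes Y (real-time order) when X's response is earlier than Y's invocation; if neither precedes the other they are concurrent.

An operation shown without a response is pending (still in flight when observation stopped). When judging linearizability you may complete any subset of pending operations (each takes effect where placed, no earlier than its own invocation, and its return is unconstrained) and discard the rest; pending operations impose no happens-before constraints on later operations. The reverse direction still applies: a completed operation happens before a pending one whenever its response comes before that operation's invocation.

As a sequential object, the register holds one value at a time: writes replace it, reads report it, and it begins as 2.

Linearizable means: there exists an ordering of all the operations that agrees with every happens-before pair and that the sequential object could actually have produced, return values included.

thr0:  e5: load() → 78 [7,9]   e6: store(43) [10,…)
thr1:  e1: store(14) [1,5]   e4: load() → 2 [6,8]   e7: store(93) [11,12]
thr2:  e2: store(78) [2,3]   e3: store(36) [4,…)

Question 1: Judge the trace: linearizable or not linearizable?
not linearizable

events 1..7 are fine; event 8 — the response of e4 at time 8 — makes the prefix non-linearizable
no legal order exists: 2 real-time-consistent candidates over 3 completed register operations, all rejected
no escape via the 2 pending operations (e3, e5): every completion choice fails
e.g. e1, e2, e4 (pending dropped): illegal at step 3, since e4 load() → 2 cannot apply there
e.g. e2, e1, e4 (pending dropped): illegal at step 3, since e4 load() → 2 cannot apply there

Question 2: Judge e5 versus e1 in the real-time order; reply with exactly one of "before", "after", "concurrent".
Answer: after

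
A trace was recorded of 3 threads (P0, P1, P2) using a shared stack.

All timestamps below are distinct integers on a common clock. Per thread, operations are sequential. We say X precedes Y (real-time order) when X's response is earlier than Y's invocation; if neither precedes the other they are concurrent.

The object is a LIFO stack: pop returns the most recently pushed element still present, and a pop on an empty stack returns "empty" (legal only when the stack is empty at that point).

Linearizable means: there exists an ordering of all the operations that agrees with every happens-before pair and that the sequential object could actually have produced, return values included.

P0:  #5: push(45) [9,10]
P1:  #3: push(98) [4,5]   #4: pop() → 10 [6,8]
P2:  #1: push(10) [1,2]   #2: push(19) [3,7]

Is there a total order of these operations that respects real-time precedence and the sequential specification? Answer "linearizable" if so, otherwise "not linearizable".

events 1..7 are fine; event 8 — the response of #4 at time 8 — makes the prefix non-linearizable
no legal order exists: 3 real-time-consistent candidates over 4 completed stack operations, all rejected
one such order, #1, #2, #3, #4, breaks at step 4 where #4 pop() → 10 is illegal
one such order, #1, #3, #2, #4, breaks at step 4 where #4 pop() → 10 is illegal

not linearizable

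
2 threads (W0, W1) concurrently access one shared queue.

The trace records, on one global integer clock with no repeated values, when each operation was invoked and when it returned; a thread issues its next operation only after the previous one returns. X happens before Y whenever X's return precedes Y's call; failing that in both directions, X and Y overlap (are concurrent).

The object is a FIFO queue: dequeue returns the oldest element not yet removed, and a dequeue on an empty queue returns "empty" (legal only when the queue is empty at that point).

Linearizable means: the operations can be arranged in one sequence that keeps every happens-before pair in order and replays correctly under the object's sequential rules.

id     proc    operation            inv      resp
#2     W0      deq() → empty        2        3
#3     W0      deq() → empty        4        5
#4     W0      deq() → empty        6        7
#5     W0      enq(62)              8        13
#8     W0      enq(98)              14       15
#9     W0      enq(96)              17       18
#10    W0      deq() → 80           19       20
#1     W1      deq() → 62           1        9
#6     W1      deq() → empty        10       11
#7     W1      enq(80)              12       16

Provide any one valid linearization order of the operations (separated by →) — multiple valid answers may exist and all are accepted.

after step 1 (#2 deq() → empty): queue <>
after step 2 (#3 deq() → empty): queue <>
after step 3 (#4 deq() → empty): queue <>
after step 4 (#5 enq(62)): queue <62>
after step 5 (#1 deq() → 62): queue <>
after step 6 (#6 deq() → empty): queue <>
after step 7 (#7 enq(80)): queue <80>
after step 8 (#8 enq(98)): queue <80,98>
after step 9 (#9 enq(96)): queue <80,98,96>
after step 10 (#10 deq() → 80): queue <98,96>

#2 → #3 → #4 → #5 → #1 → #6 → #7 → #8 → #9 → #10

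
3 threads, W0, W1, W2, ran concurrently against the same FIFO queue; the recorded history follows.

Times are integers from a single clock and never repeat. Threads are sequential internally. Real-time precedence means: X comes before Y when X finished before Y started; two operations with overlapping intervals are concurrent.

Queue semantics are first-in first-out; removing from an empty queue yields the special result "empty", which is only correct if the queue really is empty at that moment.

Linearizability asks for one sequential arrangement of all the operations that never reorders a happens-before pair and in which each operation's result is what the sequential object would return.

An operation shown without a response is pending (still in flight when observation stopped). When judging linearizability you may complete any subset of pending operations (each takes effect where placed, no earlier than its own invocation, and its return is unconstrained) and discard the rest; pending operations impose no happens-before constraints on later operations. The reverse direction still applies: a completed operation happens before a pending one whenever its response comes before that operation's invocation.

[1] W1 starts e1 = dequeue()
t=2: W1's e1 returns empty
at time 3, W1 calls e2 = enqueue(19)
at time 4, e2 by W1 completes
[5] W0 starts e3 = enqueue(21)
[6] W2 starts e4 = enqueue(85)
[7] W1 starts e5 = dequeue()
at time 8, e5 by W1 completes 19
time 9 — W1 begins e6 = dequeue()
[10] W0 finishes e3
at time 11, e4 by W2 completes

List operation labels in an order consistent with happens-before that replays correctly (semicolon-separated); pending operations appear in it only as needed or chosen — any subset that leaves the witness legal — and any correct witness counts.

after step 1 (e1 dequeue() → empty): queue <>
after step 2 (e2 enqueue(19)): queue <19>
after step 3 (e3 enqueue(21)): queue <19,21>
after step 4 (e4 enqueue(85)): queue <19,21,85>
after step 5 (e5 dequeue() → 19): queue <21,85>

e1; e2; e3; e4; e5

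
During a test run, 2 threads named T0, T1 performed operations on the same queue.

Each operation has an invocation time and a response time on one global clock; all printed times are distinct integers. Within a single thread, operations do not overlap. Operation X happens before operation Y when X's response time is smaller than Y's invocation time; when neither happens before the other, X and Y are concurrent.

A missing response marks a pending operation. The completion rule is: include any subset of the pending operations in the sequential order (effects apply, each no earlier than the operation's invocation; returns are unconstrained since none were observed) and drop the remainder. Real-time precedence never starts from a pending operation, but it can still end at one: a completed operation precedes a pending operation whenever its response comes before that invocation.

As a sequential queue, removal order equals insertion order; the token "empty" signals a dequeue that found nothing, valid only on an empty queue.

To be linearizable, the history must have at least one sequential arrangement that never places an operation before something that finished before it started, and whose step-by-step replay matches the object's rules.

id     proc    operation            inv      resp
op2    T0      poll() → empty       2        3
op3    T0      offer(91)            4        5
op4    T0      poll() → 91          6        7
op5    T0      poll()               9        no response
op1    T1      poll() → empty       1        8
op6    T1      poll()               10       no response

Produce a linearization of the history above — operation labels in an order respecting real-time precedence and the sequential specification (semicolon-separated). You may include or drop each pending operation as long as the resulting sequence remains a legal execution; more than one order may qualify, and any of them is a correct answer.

op1; op2; op3; op4

after step 1 (op1 poll() → empty): queue <>
after step 2 (op2 poll() → empty): queue <>
after step 3 (op3 offer(91)): queue <91>
after step 4 (op4 poll() → 91): queue <>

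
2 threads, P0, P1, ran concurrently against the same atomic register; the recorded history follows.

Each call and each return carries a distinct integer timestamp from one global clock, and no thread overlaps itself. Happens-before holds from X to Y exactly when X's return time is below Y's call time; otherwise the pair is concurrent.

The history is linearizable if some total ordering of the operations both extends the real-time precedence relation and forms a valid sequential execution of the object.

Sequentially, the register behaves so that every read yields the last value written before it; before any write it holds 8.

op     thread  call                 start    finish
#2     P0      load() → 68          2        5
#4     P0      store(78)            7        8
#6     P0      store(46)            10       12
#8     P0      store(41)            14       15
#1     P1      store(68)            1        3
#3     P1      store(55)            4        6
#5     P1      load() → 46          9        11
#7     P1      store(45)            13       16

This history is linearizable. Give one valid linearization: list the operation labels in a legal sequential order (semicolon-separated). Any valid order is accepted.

#1; #2; #3; #4; #6; #5; #7; #8

step 1: #1 store(68) — value 68
step 2: #2 load() → 68 — value 68
step 3: #3 store(55) — value 55
step 4: #4 store(78) — value 78
step 5: #6 store(46) — value 46
step 6: #5 load() → 46 — value 46
step 7: #7 store(45) — value 45
step 8: #8 store(41) — value 41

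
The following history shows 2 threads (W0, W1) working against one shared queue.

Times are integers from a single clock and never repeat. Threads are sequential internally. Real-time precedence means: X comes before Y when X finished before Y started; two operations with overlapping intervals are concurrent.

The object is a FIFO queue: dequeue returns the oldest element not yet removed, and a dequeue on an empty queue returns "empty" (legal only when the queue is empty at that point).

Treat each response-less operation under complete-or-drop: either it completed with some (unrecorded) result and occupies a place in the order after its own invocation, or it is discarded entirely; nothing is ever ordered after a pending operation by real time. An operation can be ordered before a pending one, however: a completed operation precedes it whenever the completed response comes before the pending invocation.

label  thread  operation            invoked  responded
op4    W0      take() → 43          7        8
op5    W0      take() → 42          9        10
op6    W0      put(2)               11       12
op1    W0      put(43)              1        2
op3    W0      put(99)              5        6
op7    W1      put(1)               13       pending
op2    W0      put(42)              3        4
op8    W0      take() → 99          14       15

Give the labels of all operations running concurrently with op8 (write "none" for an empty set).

op7

overlap test against op8 [14,15]: concurrent iff the interval meets 14..15
op1 [1,2]: before
op2 [3,4]: before
op3 [5,6]: before
op4 [7,8]: before
op5 [9,10]: before
op6 [11,12]: before
op7 [13,…): concurrent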